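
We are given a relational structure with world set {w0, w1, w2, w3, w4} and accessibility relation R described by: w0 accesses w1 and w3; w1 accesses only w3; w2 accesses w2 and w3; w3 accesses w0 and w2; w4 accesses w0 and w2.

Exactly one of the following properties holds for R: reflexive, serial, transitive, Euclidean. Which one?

Reflexive: no — w0 is not related to itself.
Serial: yes — every world has a successor (e.g. w0 R w1).
Transitive: no — w0 R w3 and w3 R w2, but not w0 R w2.
Euclidean: no — w0 R w3 and w0 R w1, but not w3 R w1.
Only serial holds.

serial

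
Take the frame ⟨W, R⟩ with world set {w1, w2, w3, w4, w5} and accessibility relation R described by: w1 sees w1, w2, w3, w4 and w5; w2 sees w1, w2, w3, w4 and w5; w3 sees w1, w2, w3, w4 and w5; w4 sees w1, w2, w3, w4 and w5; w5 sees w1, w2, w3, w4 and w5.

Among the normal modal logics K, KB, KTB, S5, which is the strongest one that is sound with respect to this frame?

S5

Symmetric (axiom B): yes — every pair in R has its reverse in R.
Reflexive (axiom T): yes — every world is R-related to itself.
Euclidean (axiom 5): yes — any two successors of a common world are R-related.
So F validates K, KB, KTB, S5. The strongest is S5.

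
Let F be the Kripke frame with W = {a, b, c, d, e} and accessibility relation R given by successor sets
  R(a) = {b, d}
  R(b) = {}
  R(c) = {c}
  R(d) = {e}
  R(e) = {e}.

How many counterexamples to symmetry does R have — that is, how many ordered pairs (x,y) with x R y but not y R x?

Enumerating: (a,b), (a,d), (d,e).

3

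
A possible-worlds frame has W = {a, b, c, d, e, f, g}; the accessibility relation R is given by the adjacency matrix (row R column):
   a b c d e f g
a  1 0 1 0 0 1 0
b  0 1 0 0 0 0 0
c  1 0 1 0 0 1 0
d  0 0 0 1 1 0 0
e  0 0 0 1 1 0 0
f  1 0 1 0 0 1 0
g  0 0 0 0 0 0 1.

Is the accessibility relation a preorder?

Yes

Reflexive: yes — every world is R-related to itself.
Transitive: yes — every two-step R-path is closed by a direct edge.
So R is a preorder.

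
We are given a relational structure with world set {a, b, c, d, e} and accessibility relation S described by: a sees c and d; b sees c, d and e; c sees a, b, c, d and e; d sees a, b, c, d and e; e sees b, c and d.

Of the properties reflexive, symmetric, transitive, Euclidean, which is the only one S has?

Reflexive: no — a is not related to itself.
Symmetric: yes — every pair in S has its reverse in S.
Transitive: no — a S c and c S b, but not a S b.
Euclidean: no — c S a and c S b, but not a S b.
Only symmetric holds.

symmetric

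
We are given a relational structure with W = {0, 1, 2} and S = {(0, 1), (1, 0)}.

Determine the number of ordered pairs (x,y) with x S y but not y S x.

S is symmetric; there are no such tuples.

0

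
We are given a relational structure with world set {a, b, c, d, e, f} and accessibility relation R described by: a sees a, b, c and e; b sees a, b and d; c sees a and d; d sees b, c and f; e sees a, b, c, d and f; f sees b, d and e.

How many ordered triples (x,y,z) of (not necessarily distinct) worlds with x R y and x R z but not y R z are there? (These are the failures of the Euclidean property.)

35

Enumerating: (a,b,c), (a,b,e), (a,c,b), (a,c,c), (a,c,e), (a,e,e), (b,a,d), (b,d,a), (b,d,d), (c,a,d), (c,d,a), (c,d,d), … and 23 more.
Total: 35.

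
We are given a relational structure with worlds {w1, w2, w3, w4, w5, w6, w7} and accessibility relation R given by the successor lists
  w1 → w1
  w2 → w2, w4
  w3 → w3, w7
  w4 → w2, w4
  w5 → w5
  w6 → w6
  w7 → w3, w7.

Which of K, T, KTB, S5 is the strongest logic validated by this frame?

S5

Reflexive (axiom T): yes — every world is R-related to itself.
Symmetric (axiom B): yes — every pair in R has its reverse in R.
Euclidean (axiom 5): yes — any two successors of a common world are R-related.
So F validates K, T, KTB, S5. The strongest is S5.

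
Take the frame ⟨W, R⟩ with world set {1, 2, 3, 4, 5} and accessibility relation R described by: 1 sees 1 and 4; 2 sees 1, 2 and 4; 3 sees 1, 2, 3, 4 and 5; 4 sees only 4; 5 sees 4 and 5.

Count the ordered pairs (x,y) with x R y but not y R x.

Enumerating: (1,4), (2,1), (2,4), (3,1), (3,2), (3,4), (3,5), (5,4).

8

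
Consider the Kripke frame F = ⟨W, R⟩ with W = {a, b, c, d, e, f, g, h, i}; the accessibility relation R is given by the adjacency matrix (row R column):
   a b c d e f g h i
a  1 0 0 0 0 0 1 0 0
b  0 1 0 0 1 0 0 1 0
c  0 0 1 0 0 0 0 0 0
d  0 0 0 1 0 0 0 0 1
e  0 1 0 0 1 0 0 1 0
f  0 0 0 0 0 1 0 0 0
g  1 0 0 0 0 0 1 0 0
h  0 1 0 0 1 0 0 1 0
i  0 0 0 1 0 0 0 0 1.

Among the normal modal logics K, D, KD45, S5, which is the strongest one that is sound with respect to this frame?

S5

Serial (axiom D): yes — every world has a successor (e.g. a R a).
Euclidean (axiom 5): yes — any two successors of a common world are R-related.
Transitive (axiom 4): yes — every two-step R-path is closed by a direct edge.
Reflexive (axiom T): yes — every world is R-related to itself.
So F validates K, D, KD45, S5. The strongest is S5.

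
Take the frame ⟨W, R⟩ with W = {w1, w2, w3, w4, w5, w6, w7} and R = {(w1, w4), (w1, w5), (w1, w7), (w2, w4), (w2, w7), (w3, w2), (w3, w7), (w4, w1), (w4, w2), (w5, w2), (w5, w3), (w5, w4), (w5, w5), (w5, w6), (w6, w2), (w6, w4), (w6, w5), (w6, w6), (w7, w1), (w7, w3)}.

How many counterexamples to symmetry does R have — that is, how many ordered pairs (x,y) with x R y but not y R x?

8

Enumerating: (w1,w5), (w2,w7), (w3,w2), (w5,w2), (w5,w3), (w5,w4), (w6,w2), (w6,w4).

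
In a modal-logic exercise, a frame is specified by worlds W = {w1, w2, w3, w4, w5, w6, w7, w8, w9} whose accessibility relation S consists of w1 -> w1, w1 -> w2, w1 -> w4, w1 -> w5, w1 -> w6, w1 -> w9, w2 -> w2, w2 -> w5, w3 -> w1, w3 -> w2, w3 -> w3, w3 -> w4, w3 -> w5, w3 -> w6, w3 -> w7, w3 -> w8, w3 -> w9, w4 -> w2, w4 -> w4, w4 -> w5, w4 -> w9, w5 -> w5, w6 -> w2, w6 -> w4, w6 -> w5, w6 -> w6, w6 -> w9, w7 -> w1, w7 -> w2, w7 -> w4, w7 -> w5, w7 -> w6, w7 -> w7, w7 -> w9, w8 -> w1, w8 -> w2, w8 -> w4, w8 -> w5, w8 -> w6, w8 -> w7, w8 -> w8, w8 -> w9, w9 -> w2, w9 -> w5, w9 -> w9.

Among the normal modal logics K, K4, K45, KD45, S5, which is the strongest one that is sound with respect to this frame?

Transitive (axiom 4): yes — every two-step S-path is closed by a direct edge.
Euclidean (axiom 5): no — w1 S w2 and w1 S w4, but not w2 S w4.
Serial (axiom D): yes — every world has a successor (e.g. w1 S w1).
Reflexive (axiom T): yes — every world is S-related to itself.
So F validates K, K4; K45 would additionally require S to be Euclidean. The strongest is K4.

K4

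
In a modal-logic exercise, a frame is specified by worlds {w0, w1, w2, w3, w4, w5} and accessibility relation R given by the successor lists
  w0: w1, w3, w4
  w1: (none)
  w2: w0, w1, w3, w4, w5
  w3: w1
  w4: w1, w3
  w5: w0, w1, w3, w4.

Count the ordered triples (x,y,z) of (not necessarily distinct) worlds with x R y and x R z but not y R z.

Enumerating: (w0,w1,w1), (w0,w1,w3), (w0,w1,w4), (w0,w3,w3), (w0,w3,w4), (w0,w4,w4), (w2,w0,w0), (w2,w0,w5), (w2,w1,w0), (w2,w1,w1), (w2,w1,w3), (w2,w1,w4), … and 23 more.
Total: 35.

35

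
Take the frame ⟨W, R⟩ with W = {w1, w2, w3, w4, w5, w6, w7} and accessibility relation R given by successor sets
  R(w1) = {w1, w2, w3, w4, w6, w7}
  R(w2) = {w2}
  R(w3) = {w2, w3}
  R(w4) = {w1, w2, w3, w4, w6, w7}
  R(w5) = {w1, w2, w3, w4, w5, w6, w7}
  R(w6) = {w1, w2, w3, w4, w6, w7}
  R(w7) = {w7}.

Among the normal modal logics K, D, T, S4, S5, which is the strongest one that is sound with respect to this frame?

Serial (axiom D): yes — every world has a successor (e.g. w1 R w1).
Reflexive (axiom T): yes — every world is R-related to itself.
Transitive (axiom 4): yes — every two-step R-path is closed by a direct edge.
Euclidean (axiom 5): no — w1 R w2 and w1 R w3, but not w2 R w3.
So F validates K, D, T, S4; S5 would additionally require R to be Euclidean. The strongest is S4.

S4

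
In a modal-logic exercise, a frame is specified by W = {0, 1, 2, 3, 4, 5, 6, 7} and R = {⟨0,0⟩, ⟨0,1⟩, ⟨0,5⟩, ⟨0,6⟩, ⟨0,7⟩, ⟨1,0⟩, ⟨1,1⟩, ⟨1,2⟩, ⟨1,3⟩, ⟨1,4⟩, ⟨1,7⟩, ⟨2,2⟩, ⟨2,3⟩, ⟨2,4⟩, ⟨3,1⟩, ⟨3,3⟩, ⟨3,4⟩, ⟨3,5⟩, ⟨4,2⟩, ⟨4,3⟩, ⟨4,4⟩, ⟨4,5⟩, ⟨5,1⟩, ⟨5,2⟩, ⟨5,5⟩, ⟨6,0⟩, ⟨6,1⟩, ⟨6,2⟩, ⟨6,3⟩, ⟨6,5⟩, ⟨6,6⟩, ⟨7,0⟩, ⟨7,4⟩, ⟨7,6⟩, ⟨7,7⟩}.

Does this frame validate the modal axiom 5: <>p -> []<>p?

Axiom 5 corresponds to the accessibility relation being Euclidean.
Euclidean: no — 0 R 1 and 0 R 5, but not 1 R 5.

No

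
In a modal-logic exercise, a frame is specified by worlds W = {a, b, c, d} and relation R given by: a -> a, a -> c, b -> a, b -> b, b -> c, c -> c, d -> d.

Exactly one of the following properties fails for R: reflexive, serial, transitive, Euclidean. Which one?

Euclidean

Reflexive: yes — every world is R-related to itself.
Serial: yes — every world has a successor (e.g. a R a).
Transitive: yes — every two-step R-path is closed by a direct edge.
Euclidean: no — b R c and b R a, but not c R a.
Only Euclidean fails.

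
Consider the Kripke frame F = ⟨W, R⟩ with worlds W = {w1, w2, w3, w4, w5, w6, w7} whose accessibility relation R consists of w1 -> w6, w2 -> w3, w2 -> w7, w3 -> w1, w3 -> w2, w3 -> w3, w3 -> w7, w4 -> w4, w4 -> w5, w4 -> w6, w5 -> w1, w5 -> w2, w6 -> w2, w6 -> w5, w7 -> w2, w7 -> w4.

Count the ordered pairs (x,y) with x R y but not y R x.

Enumerating: (w1,w6), (w3,w1), (w3,w7), (w4,w5), (w4,w6), (w5,w1), (w5,w2), (w6,w2), (w6,w5), (w7,w4).

10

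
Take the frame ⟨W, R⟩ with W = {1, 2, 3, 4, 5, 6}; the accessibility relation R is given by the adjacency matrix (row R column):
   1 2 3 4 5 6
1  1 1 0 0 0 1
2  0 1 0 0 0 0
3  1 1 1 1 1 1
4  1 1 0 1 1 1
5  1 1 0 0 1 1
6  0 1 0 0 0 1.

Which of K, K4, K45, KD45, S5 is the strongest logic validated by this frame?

K4

Transitive (axiom 4): yes — every two-step R-path is closed by a direct edge.
Euclidean (axiom 5): no — 1 R 2 and 1 R 6, but not 2 R 6.
Serial (axiom D): yes — every world has a successor (e.g. 1 R 1).
Reflexive (axiom T): yes — every world is R-related to itself.
So F validates K, K4; K45 would additionally require R to be Euclidean. The strongest is K4.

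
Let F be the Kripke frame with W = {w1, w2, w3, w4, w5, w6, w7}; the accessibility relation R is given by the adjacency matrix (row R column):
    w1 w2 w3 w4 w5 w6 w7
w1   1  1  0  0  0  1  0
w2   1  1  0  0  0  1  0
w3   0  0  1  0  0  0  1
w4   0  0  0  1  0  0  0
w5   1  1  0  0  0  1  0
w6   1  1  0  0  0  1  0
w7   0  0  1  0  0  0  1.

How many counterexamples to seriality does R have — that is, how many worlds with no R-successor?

R is serial; there are no such worlds.

0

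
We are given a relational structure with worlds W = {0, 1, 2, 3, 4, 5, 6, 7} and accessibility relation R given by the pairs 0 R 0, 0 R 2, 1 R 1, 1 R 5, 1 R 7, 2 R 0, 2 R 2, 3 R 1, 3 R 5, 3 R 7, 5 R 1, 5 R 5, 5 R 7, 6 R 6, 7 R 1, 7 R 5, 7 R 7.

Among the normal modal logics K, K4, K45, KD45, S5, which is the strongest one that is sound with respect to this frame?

Transitive (axiom 4): yes — every two-step R-path is closed by a direct edge.
Euclidean (axiom 5): yes — any two successors of a common world are R-related.
Serial (axiom D): no — 4 has no R-successor.
Reflexive (axiom T): no — 3 is not related to itself.
So F validates K, K4, K45; KD45 would additionally require R to be serial. The strongest is K45.

K45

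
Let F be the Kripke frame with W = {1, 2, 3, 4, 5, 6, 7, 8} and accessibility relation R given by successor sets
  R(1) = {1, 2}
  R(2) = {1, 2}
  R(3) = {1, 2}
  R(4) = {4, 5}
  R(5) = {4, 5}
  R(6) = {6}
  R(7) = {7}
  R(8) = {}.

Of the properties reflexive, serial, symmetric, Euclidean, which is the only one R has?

Euclidean

Reflexive: no — 3 is not related to itself.
Serial: no — 8 has no R-successor.
Symmetric: no — 3 R 1 but not 1 R 3.
Euclidean: yes — any two successors of a common world are R-related.
Only Euclidean holds.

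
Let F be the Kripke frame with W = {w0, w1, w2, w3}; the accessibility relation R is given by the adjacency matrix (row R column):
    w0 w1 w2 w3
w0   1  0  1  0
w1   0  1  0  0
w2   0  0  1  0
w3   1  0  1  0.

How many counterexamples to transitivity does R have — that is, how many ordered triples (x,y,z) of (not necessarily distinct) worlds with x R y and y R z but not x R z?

R is transitive; there are no such tuples.

0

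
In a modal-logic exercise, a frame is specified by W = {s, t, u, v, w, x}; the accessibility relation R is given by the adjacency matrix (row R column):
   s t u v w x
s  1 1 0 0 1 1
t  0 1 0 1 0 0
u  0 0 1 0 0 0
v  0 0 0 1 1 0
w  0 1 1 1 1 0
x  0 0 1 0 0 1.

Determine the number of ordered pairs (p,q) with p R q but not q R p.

7

Enumerating: (s,t), (s,w), (s,x), (t,v), (w,t), (w,u), (x,u).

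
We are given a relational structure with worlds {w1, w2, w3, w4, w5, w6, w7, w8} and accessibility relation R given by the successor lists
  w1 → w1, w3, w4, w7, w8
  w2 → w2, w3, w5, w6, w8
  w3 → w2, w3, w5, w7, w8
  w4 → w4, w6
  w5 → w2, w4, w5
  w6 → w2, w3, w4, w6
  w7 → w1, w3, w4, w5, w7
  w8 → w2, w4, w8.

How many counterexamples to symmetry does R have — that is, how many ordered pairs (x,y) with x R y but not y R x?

10

Enumerating: (w1,w3), (w1,w4), (w1,w8), (w3,w5), (w3,w8), (w5,w4), (w6,w3), (w7,w4), (w7,w5), (w8,w4).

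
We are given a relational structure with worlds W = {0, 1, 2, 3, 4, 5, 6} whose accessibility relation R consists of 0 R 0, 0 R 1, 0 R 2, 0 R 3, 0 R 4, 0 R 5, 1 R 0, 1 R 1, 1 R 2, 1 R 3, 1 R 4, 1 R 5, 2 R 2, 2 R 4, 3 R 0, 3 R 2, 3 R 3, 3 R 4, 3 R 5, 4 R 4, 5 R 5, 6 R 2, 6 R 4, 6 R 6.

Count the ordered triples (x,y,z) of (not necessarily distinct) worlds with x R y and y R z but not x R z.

1

Enumerating: (3,0,1).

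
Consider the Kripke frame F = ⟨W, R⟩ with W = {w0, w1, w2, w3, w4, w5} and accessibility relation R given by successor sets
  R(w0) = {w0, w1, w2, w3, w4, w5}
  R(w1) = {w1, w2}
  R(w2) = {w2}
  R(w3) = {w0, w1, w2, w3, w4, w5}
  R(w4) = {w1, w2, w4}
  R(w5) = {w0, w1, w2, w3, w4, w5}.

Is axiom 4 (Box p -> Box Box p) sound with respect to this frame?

Yes

By correspondence theory, 4 is valid on a frame iff R is transitive.
Transitive: yes — every two-step R-path is closed by a direct edge.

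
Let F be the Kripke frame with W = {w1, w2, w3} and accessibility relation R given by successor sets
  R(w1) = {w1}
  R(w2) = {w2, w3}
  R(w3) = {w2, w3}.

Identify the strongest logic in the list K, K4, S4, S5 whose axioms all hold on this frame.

Transitive (axiom 4): yes — every two-step R-path is closed by a direct edge.
Reflexive (axiom T): yes — every world is R-related to itself.
Euclidean (axiom 5): yes — any two successors of a common world are R-related.
So F validates K, K4, S4, S5. The strongest is S5.

S5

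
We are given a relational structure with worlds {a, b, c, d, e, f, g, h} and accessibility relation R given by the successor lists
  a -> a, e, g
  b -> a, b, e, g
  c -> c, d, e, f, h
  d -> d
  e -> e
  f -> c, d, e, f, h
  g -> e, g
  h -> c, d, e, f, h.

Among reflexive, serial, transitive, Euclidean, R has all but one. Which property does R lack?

Reflexive: yes — every world is R-related to itself.
Serial: yes — every world has a successor (e.g. a R a).
Transitive: yes — every two-step R-path is closed by a direct edge.
Euclidean: no — a R e and a R g, but not e R g.
Only Euclidean fails.

Euclidean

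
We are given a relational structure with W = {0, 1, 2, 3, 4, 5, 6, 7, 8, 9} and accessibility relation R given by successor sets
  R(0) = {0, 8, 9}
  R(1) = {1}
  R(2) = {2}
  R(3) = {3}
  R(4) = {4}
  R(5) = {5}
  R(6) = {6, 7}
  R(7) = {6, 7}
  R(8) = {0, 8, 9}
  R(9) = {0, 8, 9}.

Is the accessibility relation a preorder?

Yes

Reflexive: yes — every world is R-related to itself.
Transitive: yes — every two-step R-path is closed by a direct edge.
So R is a preorder.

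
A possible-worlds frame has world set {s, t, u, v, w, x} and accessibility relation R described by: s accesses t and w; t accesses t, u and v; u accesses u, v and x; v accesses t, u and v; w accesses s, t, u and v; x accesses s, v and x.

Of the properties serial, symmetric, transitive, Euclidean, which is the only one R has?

Serial: yes — every world has a successor (e.g. s R t).
Symmetric: no — s R t but not t R s.
Transitive: no — s R t and t R u, but not s R u.
Euclidean: no — s R t and s R w, but not t R w.
Only serial holds.

serial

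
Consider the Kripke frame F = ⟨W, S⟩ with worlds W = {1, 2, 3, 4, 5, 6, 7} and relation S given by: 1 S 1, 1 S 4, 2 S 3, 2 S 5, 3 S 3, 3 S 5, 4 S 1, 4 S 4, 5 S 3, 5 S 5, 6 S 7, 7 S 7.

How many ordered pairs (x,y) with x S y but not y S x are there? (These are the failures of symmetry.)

Enumerating: (2,3), (2,5), (6,7).

3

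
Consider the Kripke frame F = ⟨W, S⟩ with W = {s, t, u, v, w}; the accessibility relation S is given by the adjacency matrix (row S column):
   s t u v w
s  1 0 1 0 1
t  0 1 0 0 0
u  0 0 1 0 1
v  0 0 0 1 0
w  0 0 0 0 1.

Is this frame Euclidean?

No

Euclidean: no — s S w and s S u, but not w S u.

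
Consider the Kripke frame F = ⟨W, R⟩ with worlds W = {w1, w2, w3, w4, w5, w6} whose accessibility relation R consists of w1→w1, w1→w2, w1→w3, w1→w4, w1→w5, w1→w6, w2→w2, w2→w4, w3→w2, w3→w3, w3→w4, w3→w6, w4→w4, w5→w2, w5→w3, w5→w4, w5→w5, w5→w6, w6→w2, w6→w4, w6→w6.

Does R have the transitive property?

Yes

Transitive: yes — every two-step R-path is closed by a direct edge.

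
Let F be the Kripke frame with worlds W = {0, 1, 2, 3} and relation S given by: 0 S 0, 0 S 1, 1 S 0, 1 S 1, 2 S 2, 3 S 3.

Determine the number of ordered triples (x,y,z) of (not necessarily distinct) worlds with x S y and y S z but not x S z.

0

S is transitive; there are no such tuples.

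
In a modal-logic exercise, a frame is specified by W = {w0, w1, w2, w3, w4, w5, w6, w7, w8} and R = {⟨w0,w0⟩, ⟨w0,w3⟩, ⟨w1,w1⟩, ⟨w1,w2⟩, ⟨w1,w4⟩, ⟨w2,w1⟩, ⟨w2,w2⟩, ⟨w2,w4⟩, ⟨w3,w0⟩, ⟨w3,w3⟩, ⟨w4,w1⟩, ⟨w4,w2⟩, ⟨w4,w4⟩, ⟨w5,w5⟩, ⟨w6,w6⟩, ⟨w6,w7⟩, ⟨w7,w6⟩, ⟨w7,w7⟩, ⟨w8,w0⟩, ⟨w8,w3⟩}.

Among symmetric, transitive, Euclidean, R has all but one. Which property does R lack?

Symmetric: no — w8 R w0 but not w0 R w8.
Transitive: yes — every two-step R-path is closed by a direct edge.
Euclidean: yes — any two successors of a common world are R-related.
Only symmetric fails.

symmetric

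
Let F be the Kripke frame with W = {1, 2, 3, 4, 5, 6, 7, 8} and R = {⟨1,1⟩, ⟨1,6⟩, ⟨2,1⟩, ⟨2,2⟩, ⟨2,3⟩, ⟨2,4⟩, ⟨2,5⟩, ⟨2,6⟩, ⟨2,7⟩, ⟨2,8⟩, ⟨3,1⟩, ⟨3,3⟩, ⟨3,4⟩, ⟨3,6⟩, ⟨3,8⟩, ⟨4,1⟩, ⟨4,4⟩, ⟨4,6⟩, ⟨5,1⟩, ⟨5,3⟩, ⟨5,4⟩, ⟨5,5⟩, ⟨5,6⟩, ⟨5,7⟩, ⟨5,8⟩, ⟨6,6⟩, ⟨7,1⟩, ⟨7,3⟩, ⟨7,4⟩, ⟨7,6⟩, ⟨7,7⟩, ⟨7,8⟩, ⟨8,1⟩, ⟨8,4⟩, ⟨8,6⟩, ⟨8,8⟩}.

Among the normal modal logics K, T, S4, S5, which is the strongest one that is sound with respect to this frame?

S4

Reflexive (axiom T): yes — every world is R-related to itself.
Transitive (axiom 4): yes — every two-step R-path is closed by a direct edge.
Euclidean (axiom 5): no — 2 R 1 and 2 R 3, but not 1 R 3.
So F validates K, T, S4; S5 would additionally require R to be Euclidean. The strongest is S4.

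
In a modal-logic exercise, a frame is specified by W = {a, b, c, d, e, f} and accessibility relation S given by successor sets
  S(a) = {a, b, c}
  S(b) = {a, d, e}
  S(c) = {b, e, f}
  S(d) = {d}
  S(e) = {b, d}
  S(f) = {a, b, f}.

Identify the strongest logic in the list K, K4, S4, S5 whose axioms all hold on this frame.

K

Transitive (axiom 4): no — a S b and b S d, but not a S d.
Reflexive (axiom T): no — b is not related to itself.
Euclidean (axiom 5): no — a S b and a S c, but not b S c.
So F validates K; K4 would additionally require S to be transitive. The strongest is K.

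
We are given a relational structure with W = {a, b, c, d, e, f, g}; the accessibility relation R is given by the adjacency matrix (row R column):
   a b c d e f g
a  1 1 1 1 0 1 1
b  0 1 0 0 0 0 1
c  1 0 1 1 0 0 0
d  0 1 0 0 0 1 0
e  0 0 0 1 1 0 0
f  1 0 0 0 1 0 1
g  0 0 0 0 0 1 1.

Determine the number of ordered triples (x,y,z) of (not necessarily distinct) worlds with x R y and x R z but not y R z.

34

Enumerating: (a,b,a), (a,b,c), (a,b,d), (a,b,f), (a,c,b), (a,c,f), (a,c,g), (a,d,a), (a,d,c), (a,d,d), (a,d,g), (a,f,b), … and 22 more.
Total: 34.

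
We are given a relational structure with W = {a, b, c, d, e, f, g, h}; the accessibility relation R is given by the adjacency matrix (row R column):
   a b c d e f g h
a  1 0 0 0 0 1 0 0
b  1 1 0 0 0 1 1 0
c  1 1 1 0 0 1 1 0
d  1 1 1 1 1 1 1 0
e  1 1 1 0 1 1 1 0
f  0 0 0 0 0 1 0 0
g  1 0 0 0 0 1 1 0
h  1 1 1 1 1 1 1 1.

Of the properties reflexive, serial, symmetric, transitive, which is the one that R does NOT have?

symmetric

Reflexive: yes — every world is R-related to itself.
Serial: yes — every world has a successor (e.g. a R a).
Symmetric: no — a R f but not f R a.
Transitive: yes — every two-step R-path is closed by a direct edge.
Only symmetric fails.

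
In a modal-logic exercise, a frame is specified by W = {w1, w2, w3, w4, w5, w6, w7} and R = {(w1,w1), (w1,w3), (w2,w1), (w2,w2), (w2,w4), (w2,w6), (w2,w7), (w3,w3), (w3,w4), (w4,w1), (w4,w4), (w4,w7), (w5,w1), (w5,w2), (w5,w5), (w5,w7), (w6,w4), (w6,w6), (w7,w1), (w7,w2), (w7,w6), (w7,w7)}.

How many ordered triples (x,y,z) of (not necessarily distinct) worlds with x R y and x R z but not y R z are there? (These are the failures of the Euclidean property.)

Enumerating: (w1,w3,w1), (w2,w1,w2), (w2,w1,w4), (w2,w1,w6), (w2,w1,w7), (w2,w4,w2), (w2,w4,w6), (w2,w6,w1), (w2,w6,w2), (w2,w6,w7), (w2,w7,w4), (w3,w4,w3), … and 15 more.
Total: 27.

27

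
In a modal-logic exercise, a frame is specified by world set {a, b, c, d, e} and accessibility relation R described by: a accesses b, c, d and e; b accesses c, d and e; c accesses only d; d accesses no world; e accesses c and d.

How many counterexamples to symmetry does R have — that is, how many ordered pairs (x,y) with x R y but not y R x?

Enumerating: (a,b), (a,c), (a,d), (a,e), (b,c), (b,d), (b,e), (c,d), (e,c), (e,d).

10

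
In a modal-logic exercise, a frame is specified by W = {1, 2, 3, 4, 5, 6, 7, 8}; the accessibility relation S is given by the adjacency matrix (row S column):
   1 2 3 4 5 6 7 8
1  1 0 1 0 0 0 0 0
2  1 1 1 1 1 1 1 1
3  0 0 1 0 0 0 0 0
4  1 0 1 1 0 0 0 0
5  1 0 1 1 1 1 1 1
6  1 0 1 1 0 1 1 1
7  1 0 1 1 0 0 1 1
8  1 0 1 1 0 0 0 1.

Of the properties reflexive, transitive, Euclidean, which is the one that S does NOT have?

Reflexive: yes — every world is S-related to itself.
Transitive: yes — every two-step S-path is closed by a direct edge.
Euclidean: no — 2 S 1 and 2 S 4, but not 1 S 4.
Only Euclidean fails.

Euclidean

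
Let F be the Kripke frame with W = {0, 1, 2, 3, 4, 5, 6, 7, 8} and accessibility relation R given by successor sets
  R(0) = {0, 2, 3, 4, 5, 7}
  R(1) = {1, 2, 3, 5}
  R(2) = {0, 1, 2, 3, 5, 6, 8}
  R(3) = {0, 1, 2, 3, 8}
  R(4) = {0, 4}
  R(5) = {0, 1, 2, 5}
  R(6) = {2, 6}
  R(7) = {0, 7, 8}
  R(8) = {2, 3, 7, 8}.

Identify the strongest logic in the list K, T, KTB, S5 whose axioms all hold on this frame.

Reflexive (axiom T): yes — every world is R-related to itself.
Symmetric (axiom B): yes — every pair in R has its reverse in R.
Euclidean (axiom 5): no — 0 R 2 and 0 R 4, but not 2 R 4.
So F validates K, T, KTB; S5 would additionally require R to be Euclidean. The strongest is KTB.

KTB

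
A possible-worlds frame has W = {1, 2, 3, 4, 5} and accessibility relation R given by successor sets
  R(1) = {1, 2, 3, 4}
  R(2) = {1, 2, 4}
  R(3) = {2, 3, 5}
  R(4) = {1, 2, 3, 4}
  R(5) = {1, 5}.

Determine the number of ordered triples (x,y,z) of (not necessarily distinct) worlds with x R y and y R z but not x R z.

10

Enumerating: (1,3,5), (2,1,3), (2,4,3), (3,2,1), (3,2,4), (3,5,1), (4,3,5), (5,1,2), (5,1,3), (5,1,4).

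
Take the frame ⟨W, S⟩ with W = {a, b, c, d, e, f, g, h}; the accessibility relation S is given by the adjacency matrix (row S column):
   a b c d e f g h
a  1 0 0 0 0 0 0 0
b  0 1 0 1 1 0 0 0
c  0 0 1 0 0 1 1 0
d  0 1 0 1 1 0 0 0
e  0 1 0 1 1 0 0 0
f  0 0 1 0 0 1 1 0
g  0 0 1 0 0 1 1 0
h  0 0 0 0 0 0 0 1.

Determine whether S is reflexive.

Yes

Reflexive: yes — every world is S-related to itself.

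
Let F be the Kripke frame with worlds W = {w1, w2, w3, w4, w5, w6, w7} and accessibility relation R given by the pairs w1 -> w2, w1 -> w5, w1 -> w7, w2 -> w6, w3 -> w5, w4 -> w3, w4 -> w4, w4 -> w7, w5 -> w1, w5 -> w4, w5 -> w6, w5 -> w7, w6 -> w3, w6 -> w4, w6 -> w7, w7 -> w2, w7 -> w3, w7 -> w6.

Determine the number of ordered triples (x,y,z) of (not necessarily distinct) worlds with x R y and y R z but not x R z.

28

Enumerating: (w1,w2,w6), (w1,w5,w1), (w1,w5,w4), (w1,w5,w6), (w1,w7,w3), (w1,w7,w6), (w2,w6,w3), (w2,w6,w4), (w2,w6,w7), (w3,w5,w1), (w3,w5,w4), (w3,w5,w6), … and 16 more.
Total: 28.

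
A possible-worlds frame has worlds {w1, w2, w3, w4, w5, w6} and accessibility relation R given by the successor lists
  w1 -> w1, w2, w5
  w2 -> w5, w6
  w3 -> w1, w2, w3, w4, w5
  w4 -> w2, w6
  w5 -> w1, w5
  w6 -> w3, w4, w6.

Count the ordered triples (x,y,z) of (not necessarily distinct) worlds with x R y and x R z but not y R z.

Enumerating: (w1,w2,w1), (w1,w2,w2), (w1,w5,w2), (w2,w5,w6), (w2,w6,w5), (w3,w1,w3), (w3,w1,w4), (w3,w2,w1), (w3,w2,w2), (w3,w2,w3), (w3,w2,w4), (w3,w4,w1), … and 11 more.
Total: 23.

23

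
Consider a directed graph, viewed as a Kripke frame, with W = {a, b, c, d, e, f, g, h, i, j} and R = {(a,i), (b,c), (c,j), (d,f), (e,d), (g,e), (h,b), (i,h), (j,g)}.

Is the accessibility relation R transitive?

No

Transitive: no — a R i and i R h, but not a R h.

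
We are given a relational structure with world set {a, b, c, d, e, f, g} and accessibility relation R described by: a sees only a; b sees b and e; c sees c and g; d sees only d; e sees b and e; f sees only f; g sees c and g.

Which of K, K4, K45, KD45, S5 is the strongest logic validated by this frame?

S5

Transitive (axiom 4): yes — every two-step R-path is closed by a direct edge.
Euclidean (axiom 5): yes — any two successors of a common world are R-related.
Serial (axiom D): yes — every world has a successor (e.g. a R a).
Reflexive (axiom T): yes — every world is R-related to itself.
So F validates K, K4, K45, KD45, S5. The strongest is S5.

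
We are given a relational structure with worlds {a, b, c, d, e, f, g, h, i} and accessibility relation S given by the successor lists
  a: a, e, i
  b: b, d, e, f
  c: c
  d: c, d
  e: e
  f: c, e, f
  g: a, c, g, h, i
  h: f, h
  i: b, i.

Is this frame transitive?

No

Transitive: no — a S i and i S b, but not a S b.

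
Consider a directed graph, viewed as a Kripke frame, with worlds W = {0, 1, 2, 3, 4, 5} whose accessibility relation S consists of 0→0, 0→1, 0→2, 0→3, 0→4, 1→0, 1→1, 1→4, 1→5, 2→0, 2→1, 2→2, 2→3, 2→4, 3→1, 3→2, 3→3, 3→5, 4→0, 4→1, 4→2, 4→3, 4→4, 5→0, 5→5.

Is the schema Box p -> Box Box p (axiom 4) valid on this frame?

Axiom 4 corresponds to the accessibility relation being transitive.
Transitive: no — 0 S 1 and 1 S 5, but not 0 S 5.

No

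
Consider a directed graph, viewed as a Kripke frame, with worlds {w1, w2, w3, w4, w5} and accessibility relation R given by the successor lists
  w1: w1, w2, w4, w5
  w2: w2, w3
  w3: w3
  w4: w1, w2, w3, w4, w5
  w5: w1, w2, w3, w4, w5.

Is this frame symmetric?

No

Symmetric: no — w1 R w2 but not w2 R w1.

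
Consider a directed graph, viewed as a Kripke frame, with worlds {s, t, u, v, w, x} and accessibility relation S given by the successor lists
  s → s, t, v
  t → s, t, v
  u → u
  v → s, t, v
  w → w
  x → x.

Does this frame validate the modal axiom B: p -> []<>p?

Yes

By correspondence theory, B is valid on a frame iff S is symmetric.
Symmetric: yes — every pair in S has its reverse in S.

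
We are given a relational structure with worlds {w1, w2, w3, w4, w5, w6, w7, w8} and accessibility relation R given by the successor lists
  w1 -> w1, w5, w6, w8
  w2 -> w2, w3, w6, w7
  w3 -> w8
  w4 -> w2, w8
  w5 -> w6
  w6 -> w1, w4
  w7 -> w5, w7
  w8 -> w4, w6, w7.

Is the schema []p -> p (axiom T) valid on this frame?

Axiom T corresponds to the accessibility relation being reflexive.
Reflexive: no — w3 is not related to itself.

No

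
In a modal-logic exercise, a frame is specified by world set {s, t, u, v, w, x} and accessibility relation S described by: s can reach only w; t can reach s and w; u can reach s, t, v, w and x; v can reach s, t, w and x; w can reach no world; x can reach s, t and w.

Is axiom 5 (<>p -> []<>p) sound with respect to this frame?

By correspondence theory, 5 is valid on a frame iff S is Euclidean.
Euclidean: no — t S w and t S s, but not w S s.

No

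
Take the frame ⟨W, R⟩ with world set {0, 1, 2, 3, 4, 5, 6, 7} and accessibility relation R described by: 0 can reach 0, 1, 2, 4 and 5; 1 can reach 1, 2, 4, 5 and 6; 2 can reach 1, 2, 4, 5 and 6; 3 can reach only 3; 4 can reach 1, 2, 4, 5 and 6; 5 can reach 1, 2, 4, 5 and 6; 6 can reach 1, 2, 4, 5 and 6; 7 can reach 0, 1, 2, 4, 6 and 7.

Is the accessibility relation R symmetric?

No

Symmetric: no — 0 R 1 but not 1 R 0.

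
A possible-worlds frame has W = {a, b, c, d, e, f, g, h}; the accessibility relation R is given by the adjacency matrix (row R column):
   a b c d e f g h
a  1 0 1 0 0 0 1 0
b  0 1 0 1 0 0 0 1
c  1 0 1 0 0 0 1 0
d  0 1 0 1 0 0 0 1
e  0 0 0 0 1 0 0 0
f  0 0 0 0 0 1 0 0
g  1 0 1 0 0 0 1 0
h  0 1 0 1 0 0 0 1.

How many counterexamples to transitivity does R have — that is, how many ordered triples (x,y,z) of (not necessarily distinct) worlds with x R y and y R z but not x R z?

R is transitive; there are no such tuples.

0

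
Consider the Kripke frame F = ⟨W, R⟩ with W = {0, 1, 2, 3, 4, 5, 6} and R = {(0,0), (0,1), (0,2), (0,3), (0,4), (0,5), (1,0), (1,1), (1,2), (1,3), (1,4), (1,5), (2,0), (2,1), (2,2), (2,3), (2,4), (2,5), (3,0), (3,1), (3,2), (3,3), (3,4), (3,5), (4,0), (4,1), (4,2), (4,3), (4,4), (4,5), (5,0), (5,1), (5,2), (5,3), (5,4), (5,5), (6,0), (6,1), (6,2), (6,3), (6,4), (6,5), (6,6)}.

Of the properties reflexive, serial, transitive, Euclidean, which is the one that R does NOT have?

Reflexive: yes — every world is R-related to itself.
Serial: yes — every world has a successor (e.g. 0 R 0).
Transitive: yes — every two-step R-path is closed by a direct edge.
Euclidean: no — 6 R 0 and 6 R 6, but not 0 R 6.
Only Euclidean fails.

Euclidean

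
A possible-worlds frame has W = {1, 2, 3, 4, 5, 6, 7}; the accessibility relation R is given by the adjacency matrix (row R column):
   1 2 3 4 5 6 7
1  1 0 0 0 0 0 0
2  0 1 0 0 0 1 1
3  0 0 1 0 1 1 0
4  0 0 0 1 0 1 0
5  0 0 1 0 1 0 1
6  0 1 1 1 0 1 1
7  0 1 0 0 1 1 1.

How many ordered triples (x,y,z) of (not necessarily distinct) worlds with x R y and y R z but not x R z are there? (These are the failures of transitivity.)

Enumerating: (2,6,3), (2,6,4), (2,7,5), (3,5,7), (3,6,2), (3,6,4), (3,6,7), (4,6,2), (4,6,3), (4,6,7), (5,3,6), (5,7,2), (5,7,6), (6,3,5), (6,7,5), (7,5,3), (7,6,3), (7,6,4).

18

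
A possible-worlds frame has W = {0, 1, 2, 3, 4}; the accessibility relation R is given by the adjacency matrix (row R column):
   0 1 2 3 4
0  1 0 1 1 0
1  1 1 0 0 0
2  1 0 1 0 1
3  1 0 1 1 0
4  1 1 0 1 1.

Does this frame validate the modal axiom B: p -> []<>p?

The schema B characterises exactly the symmetric frames.
Symmetric: no — 1 R 0 but not 0 R 1.

No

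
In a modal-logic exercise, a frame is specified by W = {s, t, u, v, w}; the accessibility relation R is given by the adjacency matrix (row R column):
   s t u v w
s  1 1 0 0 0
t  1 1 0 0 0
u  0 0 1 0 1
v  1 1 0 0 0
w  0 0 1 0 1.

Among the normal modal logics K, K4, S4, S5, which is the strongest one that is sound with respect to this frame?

Transitive (axiom 4): yes — every two-step R-path is closed by a direct edge.
Reflexive (axiom T): no — v is not related to itself.
Euclidean (axiom 5): yes — any two successors of a common world are R-related.
So F validates K, K4; S4 would additionally require R to be reflexive. The strongest is K4.

K4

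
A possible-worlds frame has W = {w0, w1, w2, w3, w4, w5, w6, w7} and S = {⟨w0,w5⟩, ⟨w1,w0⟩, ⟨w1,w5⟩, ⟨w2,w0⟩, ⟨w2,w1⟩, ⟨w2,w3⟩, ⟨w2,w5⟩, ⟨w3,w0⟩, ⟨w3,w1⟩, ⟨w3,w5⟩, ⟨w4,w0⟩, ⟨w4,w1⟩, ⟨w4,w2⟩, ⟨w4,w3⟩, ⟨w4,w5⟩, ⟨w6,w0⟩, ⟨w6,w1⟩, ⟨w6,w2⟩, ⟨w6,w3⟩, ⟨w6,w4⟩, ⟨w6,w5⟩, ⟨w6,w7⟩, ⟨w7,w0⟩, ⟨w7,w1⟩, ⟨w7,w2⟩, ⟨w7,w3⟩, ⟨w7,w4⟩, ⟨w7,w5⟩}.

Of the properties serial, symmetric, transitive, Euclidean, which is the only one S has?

Serial: no — w5 has no S-successor.
Symmetric: no — w0 S w5 but not w5 S w0.
Transitive: yes — every two-step S-path is closed by a direct edge.
Euclidean: no — w1 S w5 and w1 S w0, but not w5 S w0.
Only transitive holds.

transitive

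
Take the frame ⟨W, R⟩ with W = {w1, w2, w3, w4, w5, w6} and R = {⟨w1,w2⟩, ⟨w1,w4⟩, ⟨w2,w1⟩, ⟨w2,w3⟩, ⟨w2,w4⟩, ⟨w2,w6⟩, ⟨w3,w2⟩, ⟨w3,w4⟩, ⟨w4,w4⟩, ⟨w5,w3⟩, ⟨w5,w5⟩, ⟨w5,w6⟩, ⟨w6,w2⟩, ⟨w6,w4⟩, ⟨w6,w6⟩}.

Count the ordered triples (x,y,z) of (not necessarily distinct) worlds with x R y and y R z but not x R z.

Enumerating: (w1,w2,w1), (w1,w2,w3), (w1,w2,w6), (w2,w1,w2), (w2,w3,w2), (w2,w6,w2), (w3,w2,w1), (w3,w2,w3), (w3,w2,w6), (w5,w3,w2), (w5,w3,w4), (w5,w6,w2), (w5,w6,w4), (w6,w2,w1), (w6,w2,w3).

15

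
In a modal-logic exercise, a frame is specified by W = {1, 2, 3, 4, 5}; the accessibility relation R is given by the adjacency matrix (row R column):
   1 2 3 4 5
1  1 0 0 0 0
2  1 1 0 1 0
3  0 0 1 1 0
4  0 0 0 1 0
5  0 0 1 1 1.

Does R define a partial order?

Reflexive: yes — every world is R-related to itself.
Transitive: yes — every two-step R-path is closed by a direct edge.
Antisymmetric: yes — no distinct pair is related both ways.
So R is a partial order.

Yes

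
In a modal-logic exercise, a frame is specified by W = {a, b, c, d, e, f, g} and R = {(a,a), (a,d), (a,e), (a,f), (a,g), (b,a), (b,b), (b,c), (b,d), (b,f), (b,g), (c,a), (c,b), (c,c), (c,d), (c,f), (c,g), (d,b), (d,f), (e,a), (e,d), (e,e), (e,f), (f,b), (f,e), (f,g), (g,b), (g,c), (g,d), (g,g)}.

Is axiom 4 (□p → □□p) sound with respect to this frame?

No

By correspondence theory, 4 is valid on a frame iff R is transitive.
Transitive: no — a R d and d R b, but not a R b.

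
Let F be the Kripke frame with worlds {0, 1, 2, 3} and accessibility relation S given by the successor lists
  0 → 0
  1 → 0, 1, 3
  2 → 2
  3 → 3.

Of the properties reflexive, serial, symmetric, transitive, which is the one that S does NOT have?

symmetric

Reflexive: yes — every world is S-related to itself.
Serial: yes — every world has a successor (e.g. 0 S 0).
Symmetric: no — 1 S 0 but not 0 S 1.
Transitive: yes — every two-step S-path is closed by a direct edge.
Only symmetric fails.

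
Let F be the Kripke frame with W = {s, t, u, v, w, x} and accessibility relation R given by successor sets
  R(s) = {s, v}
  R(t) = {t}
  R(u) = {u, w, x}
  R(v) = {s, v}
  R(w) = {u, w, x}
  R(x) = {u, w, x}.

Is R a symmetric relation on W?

Yes

Symmetric: yes — every pair in R has its reverse in R.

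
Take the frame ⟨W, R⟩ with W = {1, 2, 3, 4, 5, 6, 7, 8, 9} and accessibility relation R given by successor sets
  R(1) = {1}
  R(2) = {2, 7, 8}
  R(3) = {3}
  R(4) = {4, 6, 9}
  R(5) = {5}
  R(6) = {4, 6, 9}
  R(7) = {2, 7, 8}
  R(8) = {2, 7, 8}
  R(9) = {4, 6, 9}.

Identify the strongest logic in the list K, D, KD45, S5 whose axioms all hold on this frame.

S5

Serial (axiom D): yes — every world has a successor (e.g. 1 R 1).
Euclidean (axiom 5): yes — any two successors of a common world are R-related.
Transitive (axiom 4): yes — every two-step R-path is closed by a direct edge.
Reflexive (axiom T): yes — every world is R-related to itself.
So F validates K, D, KD45, S5. The strongest is S5.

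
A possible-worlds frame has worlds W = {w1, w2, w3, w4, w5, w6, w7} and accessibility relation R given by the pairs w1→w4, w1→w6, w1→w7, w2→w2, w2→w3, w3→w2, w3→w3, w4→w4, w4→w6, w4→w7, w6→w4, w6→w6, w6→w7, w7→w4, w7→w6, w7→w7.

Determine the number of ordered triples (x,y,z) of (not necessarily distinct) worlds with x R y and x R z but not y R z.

0

R is Euclidean; there are no such tuples.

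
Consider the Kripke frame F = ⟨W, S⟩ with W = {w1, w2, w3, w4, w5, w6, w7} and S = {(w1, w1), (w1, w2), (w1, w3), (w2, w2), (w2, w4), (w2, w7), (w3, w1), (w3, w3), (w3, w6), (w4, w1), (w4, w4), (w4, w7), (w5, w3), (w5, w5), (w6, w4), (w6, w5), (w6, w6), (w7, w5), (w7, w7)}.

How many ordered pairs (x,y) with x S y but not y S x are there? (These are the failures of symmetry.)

10

Enumerating: (w1,w2), (w2,w4), (w2,w7), (w3,w6), (w4,w1), (w4,w7), (w5,w3), (w6,w4), (w6,w5), (w7,w5).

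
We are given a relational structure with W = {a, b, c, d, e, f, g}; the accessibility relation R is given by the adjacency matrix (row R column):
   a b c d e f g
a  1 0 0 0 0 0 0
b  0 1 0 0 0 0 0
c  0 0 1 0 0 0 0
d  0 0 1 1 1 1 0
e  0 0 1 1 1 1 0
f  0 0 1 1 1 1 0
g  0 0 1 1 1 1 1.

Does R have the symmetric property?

No

Symmetric: no — d R c but not c R d.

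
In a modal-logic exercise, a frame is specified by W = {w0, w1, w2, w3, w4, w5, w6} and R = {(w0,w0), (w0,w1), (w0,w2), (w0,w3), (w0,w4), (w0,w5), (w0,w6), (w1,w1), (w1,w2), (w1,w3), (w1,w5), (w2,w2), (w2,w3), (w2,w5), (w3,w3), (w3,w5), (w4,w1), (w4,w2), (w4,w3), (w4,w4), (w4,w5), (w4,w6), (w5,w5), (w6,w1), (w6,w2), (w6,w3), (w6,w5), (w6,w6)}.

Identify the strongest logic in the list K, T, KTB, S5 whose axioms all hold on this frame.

Reflexive (axiom T): yes — every world is R-related to itself.
Symmetric (axiom B): no — w0 R w1 but not w1 R w0.
Euclidean (axiom 5): no — w0 R w1 and w0 R w4, but not w1 R w4.
So F validates K, T; KTB would additionally require R to be symmetric. The strongest is T.

T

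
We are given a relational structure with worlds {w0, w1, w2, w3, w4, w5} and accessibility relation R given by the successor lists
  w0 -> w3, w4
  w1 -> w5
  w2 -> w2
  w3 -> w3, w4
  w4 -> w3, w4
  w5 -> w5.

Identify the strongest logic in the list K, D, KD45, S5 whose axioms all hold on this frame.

Serial (axiom D): yes — every world has a successor (e.g. w0 R w3).
Euclidean (axiom 5): yes — any two successors of a common world are R-related.
Transitive (axiom 4): yes — every two-step R-path is closed by a direct edge.
Reflexive (axiom T): no — w0 is not related to itself.
So F validates K, D, KD45; S5 would additionally require R to be reflexive. The strongest is KD45.

KD45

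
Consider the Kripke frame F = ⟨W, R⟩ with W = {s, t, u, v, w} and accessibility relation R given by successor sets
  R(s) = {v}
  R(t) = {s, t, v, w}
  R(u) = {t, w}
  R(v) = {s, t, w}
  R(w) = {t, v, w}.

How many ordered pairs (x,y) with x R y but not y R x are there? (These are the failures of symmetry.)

Enumerating: (t,s), (u,t), (u,w).

3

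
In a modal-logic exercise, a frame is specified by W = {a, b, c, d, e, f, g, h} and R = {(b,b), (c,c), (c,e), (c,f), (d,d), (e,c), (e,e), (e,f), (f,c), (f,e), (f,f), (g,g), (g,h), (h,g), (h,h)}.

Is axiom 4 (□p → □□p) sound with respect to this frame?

Yes

The schema 4 characterises exactly the transitive frames.
Transitive: yes — every two-step R-path is closed by a direct edge.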